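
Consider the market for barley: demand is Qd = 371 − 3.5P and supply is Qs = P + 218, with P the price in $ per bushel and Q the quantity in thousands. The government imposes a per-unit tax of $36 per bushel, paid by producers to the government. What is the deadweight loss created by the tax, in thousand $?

Deadweight loss = $504 thousand.

Without the tax, 371 − 3.5P = P + 218 gives 4.5P = 153, so P* = $34 and Q* = 252.
With the tax collected from producers, supply shifts: Qs = (P − 36) + 218.
New equilibrium: consumers pay $42, producers receive $6, Q = 224. (Wedge: Pb − Ps = 36.)
Quantity falls by |ΔQ| = |252 − 224| = 28.
DWL = ½ · t · |ΔQ| = ½ · 36 · 28 = $504.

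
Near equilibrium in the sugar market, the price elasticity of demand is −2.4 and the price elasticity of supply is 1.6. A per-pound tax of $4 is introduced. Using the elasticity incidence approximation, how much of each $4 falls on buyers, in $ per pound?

Incidence ratio: buyers' share ≈ εs / (εs + |εd|) = 1.6 / (1.6 + 2.4) = 0.4.
So buyers bear ≈ 0.4 × $4 = $1.6; suppliers bear $2.4.

Buyers bear ≈ $1.6 per pound.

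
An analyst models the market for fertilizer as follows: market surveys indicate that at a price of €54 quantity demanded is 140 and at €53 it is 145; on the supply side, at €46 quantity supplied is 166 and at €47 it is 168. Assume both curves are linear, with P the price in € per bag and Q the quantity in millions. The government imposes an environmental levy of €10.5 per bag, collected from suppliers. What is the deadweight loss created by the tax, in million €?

Deadweight loss = €78.75 million.

Demand slope: (145 − 140)/(53 − 54) = -5, so Qd = 410 − 5P.
Supply slope: (168 − 166)/(47 − 46) = 2, so Qs = 2P + 74.
Without the tax, 410 − 5P = 2P + 74 gives 7P = 336, so P* = €48 and Q* = 170.
With the tax collected from suppliers, supply shifts: Qs = 2(P − 10.5) + 74.
Solving gives Q = 155 with consumers paying €51 and suppliers receiving €40.5 (the €10.5 wedge).
Quantity falls by |ΔQ| = |170 − 155| = 15.
DWL = ½ · t · |ΔQ| = ½ · 10.5 · 15 = €78.75.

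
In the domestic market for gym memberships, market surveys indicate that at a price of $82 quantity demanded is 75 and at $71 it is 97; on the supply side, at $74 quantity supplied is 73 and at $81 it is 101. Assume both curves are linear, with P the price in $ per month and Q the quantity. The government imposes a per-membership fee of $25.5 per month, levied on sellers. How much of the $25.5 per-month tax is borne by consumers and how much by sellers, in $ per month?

Demand slope: (97 − 75)/(71 − 82) = -2, so Qd = 239 − 2P.
Supply slope: (101 − 73)/(81 − 74) = 4, so Qs = 4P − 223.
Without the tax, 239 − 2P = 4P − 223 gives 6P = 462, so P* = $77 and Q* = 85.
With the tax collected from sellers, supply shifts: Qs = 4(P − 25.5) − 223.
New equilibrium: consumers pay $94, sellers receive $68.5, Q = 51. (Wedge: Pb − Ps = 25.5.)
Burden on consumers: $17; on sellers: $8.5. (They sum to $25.5.)

Consumers bear $17 per month; sellers bear $8.5 per month.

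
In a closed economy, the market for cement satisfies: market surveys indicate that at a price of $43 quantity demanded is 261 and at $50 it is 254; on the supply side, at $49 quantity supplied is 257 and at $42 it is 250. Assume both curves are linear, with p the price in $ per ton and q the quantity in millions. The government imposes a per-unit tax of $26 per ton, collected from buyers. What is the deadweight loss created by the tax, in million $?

Deadweight loss = $169 million.

Demand slope: (254 − 261)/(50 − 43) = -1, so qd = 304 − p.
Supply slope: (250 − 257)/(42 − 49) = 1, so qs = p + 208.
Without the tax, 304 − p = p + 208 gives 2p = 96, so p* = $48 and q* = 256.
With the tax collected from buyers, demand (in seller-price terms) shifts: qd = 304 − (p + 26).
Solving gives q = 243 with buyers paying $61 and suppliers receiving $35 (the $26 wedge).
Quantity falls by |ΔQ| = |256 − 243| = 13.
DWL = ½ · t · |ΔQ| = ½ · 26 · 13 = $169.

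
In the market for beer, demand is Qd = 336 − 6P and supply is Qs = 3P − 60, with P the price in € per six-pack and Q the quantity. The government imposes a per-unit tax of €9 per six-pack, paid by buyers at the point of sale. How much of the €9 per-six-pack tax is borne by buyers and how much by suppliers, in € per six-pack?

Buyers bear €3 per six-pack; suppliers bear €6 per six-pack.

Without the tax, 336 − 6P = 3P − 60 gives 9P = 396, so P* = €44 and Q* = 72.
With the tax collected from buyers, demand (in seller-price terms) shifts: Qd = 336 − 6(P + 9).
Solving gives Q = 54 with buyers paying €47 and suppliers receiving €38 (the €9 wedge).
Burden on buyers: €3; on suppliers: €6. (They sum to €9.)
The less price-elastic side of the market bears the larger share of a per-unit tax.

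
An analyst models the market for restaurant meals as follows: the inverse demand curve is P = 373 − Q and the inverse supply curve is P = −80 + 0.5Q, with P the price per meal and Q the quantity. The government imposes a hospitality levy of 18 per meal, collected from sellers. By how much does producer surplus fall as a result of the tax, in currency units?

Rewrite in direct form: Qd = 373 − P and Qs = 2P + 160.
Without the tax, 373 − P = 2P + 160 gives 3P = 213, so P* = 71 and Q* = 302.
With the tax collected from sellers, supply shifts: Qs = 2(P − 18) + 160.
New equilibrium: buyers pay 83, sellers receive 65, Q = 290. (Wedge: Pb − Ps = 18.)
ΔPS is the trapezoid between Q = 290 and Q = 302 of height 6: ½ · (302 + 290) · 6 = 1776.

Producer surplus falls by 1776.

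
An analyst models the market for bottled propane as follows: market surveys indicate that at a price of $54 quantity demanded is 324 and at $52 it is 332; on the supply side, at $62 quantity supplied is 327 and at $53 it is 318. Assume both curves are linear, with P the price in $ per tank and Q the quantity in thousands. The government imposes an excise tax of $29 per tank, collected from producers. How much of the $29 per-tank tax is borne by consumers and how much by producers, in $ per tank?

Consumers bear $5.8 per tank; producers bear $23.2 per tank.

Demand slope: (332 − 324)/(52 − 54) = -4, so Qd = 540 − 4P.
Supply slope: (318 − 327)/(53 − 62) = 1, so Qs = P + 265.
Without the tax, 540 − 4P = P + 265 gives 5P = 275, so P* = $55 and Q* = 320.
With the tax collected from producers, supply shifts: Qs = (P − 29) + 265.
Solving gives Q = 296.8 with consumers paying $60.8 and producers receiving $31.8 (the $29 wedge).
Burden on consumers: $5.8; on producers: $23.2. (They sum to $29.)
The less price-elastic side of the market bears the larger share of a per-unit tax.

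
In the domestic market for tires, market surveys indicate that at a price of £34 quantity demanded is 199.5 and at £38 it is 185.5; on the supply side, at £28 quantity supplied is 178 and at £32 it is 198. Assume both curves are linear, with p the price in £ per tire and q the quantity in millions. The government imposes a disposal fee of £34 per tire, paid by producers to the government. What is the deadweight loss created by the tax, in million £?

Deadweight loss = £1190 million.

Demand slope: (185.5 − 199.5)/(38 − 34) = -3.5, so qd = 318.5 − 3.5p.
Supply slope: (198 − 178)/(32 − 28) = 5, so qs = 5p + 38.
Before the tax: set 318.5 − 3.5p = 5p + 38 → p* = £33, q* = 203.
With the tax collected from producers, supply shifts: qs = 5(p − 34) + 38.
New equilibrium: buyers pay £53, producers receive £19, q = 133. (Wedge: pb − ps = 34.)
Quantity falls by |ΔQ| = |203 − 133| = 70.
DWL = ½ · t · |ΔQ| = ½ · 34 · 70 = £1190.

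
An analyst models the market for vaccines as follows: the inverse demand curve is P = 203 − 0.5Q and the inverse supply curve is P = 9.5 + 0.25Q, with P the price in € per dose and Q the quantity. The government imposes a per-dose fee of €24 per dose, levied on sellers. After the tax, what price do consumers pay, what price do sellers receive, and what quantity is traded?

Rewrite in direct form: Qd = 406 − 2P and Qs = 4P − 38.
Before the tax: set 406 − 2P = 4P − 38 → P* = €74, Q* = 258.
With the tax collected from sellers, supply shifts: Qs = 4(P − 24) − 38.
New equilibrium: consumers pay €90, sellers receive €66, Q = 226. (Wedge: Pb − Ps = 24.)
The less price-elastic side of the market bears the larger share of a per-unit tax.

Consumers pay €90; sellers receive €66; quantity = 226.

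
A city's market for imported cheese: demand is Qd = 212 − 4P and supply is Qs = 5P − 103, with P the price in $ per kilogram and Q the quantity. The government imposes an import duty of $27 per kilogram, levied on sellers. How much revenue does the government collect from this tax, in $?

Before the tax: set 212 − 4P = 5P − 103 → P* = $35, Q* = 72.
With the tax collected from sellers, supply shifts: Qs = 5(P − 27) − 103.
Solving gives Q = 12 with consumers paying $50 and sellers receiving $23 (the $27 wedge).
Revenue = t · Q = 27 · 12 = $324.

Tax revenue = $324.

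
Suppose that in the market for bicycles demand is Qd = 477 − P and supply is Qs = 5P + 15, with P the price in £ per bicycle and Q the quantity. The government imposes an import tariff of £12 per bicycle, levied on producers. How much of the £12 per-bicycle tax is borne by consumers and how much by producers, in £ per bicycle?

Consumers bear £10 per bicycle; producers bear £2 per bicycle.

Before the tax: set 477 − P = 5P + 15 → P* = £77, Q* = 400.
With the tax collected from producers, supply shifts: Qs = 5(P − 12) + 15.
Solving gives Q = 390 with consumers paying £87 and producers receiving £75 (the £12 wedge).
Burden on consumers: £10; on producers: £2. (They sum to £12.)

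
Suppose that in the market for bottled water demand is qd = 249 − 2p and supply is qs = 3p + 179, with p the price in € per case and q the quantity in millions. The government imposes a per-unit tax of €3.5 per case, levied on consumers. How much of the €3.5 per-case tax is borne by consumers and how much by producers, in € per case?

Before the tax: set 249 − 2p = 3p + 179 → p* = €14, q* = 221.
With the tax collected from consumers, demand (in seller-price terms) shifts: qd = 249 − 2(p + 3.5).
Solving gives q = 216.8 with consumers paying €16.1 and producers receiving €12.6 (the €3.5 wedge).
Burden on consumers: €2.1; on producers: €1.4. (They sum to €3.5.)

Consumers bear €2.1 per case; producers bear €1.4 per case.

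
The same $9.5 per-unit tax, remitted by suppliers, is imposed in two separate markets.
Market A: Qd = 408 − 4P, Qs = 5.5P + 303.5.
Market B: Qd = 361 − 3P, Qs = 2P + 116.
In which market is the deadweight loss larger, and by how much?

Market A, by $50.35.

Market A: pre-tax P* = $11, Q* = 364; post-tax Q = 342; deadweight loss = $104.5.
Market B: pre-tax P* = $49, Q* = 214; post-tax Q = 202.6; deadweight loss = $54.15.
Difference: $104.5 vs $54.15 → market A is larger by $50.35.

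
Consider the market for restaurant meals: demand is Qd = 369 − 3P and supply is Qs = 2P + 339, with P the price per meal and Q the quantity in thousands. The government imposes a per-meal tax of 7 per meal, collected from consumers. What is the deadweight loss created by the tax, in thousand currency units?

Deadweight loss = 29.4 thousand.

Without the tax, 369 − 3P = 2P + 339 gives 5P = 30, so P* = 6 and Q* = 351.
With the tax collected from consumers, demand (in seller-price terms) shifts: Qd = 369 − 3(P + 7).
Solving gives Q = 342.6 with consumers paying 8.8 and suppliers receiving 1.8 (the 7 wedge).
Quantity falls by |ΔQ| = |351 − 342.6| = 8.4.
DWL = ½ · t · |ΔQ| = ½ · 7 · 8.4 = 29.4.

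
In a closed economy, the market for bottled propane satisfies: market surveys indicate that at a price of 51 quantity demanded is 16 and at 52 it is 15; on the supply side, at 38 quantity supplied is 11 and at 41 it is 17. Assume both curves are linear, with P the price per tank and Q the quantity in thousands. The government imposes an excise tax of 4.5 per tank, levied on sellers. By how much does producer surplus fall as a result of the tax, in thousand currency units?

Demand slope: (15 − 16)/(52 − 51) = -1, so Qd = 67 − P.
Supply slope: (17 − 11)/(41 − 38) = 2, so Qs = 2P − 65.
Before the tax: set 67 − P = 2P − 65 → P* = 44, Q* = 23.
With the tax collected from sellers, supply shifts: Qs = 2(P − 4.5) − 65.
Solving gives Q = 20 with buyers paying 47 and sellers receiving 42.5 (the 4.5 wedge).
ΔPS is the trapezoid between Q = 20 and Q = 23 of height 1.5: ½ · (23 + 20) · 1.5 = 32.25.

Producer surplus falls by 32.25 thousand.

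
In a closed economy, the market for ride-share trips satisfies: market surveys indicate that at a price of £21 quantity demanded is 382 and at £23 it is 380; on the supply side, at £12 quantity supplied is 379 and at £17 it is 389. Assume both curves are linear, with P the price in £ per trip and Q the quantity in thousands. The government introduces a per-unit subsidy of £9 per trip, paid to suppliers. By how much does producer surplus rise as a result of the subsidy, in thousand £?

Producer surplus rises by £1170 thousand.

Demand slope: (380 − 382)/(23 − 21) = -1, so Qd = 403 − P.
Supply slope: (389 − 379)/(17 − 12) = 2, so Qs = 2P + 355.
Without the subsidy, 403 − P = 2P + 355 gives 3P = 48, so P* = £16 and Q* = 387.
With a per-unit subsidy paid to suppliers, each receives P + 9 per unit sold, so supply becomes Qs = 2(P + 9) + 355.
New equilibrium: buyers pay £10, suppliers receive £19, Q = 393. (Wedge: Pb − Ps = −9.)
ΔPS is the trapezoid between Q = 393 and Q = 387 of height £3: ½ · (387 + 393) · 3 = £1170.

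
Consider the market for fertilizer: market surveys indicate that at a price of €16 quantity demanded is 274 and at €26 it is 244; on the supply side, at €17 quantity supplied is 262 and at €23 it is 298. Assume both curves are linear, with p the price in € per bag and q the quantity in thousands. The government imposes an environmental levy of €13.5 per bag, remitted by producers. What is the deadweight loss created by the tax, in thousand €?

Deadweight loss = €182.25 thousand.

Demand slope: (244 − 274)/(26 − 16) = -3, so qd = 322 − 3p.
Supply slope: (298 − 262)/(23 − 17) = 6, so qs = 6p + 160.
Before the tax: set 322 − 3p = 6p + 160 → p* = €18, q* = 268.
With the tax collected from producers, supply shifts: qs = 6(p − 13.5) + 160.
Solving gives q = 241 with buyers paying €27 and producers receiving €13.5 (the €13.5 wedge).
Quantity falls by |ΔQ| = |268 − 241| = 27.
DWL = ½ · t · |ΔQ| = ½ · 13.5 · 27 = €182.25.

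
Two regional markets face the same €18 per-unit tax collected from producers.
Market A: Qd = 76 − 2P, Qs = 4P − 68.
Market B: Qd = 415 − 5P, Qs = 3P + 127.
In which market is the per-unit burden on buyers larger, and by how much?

Market A: pre-tax P* = €24, Q* = 28; post-tax Q = 4; per-unit burden on buyers = €12.
Market B: pre-tax P* = €36, Q* = 235; post-tax Q = 201.25; per-unit burden on buyers = €6.75.
Difference: €12 vs €6.75 → market A is larger by €5.25.

Market A, by €5.25.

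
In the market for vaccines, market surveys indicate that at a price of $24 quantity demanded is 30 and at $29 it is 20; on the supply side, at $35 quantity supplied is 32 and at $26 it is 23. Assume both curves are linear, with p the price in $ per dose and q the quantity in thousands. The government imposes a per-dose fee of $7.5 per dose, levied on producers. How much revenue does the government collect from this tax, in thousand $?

Demand slope: (20 − 30)/(29 − 24) = -2, so qd = 78 − 2p.
Supply slope: (23 − 32)/(26 − 35) = 1, so qs = p − 3.
Before the tax: set 78 − 2p = p − 3 → p* = $27, q* = 24.
With the tax collected from producers, supply shifts: qs = (p − 7.5) − 3.
New equilibrium: buyers pay $29.5, producers receive $22, q = 19. (Wedge: pb − ps = 7.5.)
Revenue = t · Q = 7.5 · 19 = $142.5.

Tax revenue = $142.5 thousand.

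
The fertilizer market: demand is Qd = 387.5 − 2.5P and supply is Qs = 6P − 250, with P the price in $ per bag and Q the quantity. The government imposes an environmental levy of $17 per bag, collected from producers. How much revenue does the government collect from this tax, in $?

Without the tax, 387.5 − 2.5P = 6P − 250 gives 8.5P = 637.5, so P* = $75 and Q* = 200.
With the tax collected from producers, supply shifts: Qs = 6(P − 17) − 250.
Solving gives Q = 170 with buyers paying $87 and producers receiving $70 (the $17 wedge).
Revenue = t · Q = 17 · 170 = $2890.

Tax revenue = $2890.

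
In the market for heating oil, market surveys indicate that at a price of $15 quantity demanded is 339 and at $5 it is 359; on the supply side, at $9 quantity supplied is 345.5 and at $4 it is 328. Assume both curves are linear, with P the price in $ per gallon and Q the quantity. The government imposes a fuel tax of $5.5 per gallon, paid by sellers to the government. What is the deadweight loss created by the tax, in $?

Demand slope: (359 − 339)/(5 − 15) = -2, so Qd = 369 − 2P.
Supply slope: (328 − 345.5)/(4 − 9) = 3.5, so Qs = 3.5P + 314.
Without the tax, 369 − 2P = 3.5P + 314 gives 5.5P = 55, so P* = $10 and Q* = 349.
With the tax collected from sellers, supply shifts: Qs = 3.5(P − 5.5) + 314.
New equilibrium: buyers pay $13.5, sellers receive $8, Q = 342. (Wedge: Pb − Ps = 5.5.)
Quantity falls by |ΔQ| = |349 − 342| = 7.
DWL = ½ · t · |ΔQ| = ½ · 5.5 · 7 = $19.25.

Deadweight loss = $19.25.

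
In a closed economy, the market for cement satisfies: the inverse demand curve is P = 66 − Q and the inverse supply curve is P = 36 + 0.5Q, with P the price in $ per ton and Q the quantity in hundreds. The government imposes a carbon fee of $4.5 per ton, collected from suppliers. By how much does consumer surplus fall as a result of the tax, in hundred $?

Consumer surplus falls by $55.5 hundred.

Rewrite in direct form: Qd = 66 − P and Qs = 2P − 72.
Without the tax, 66 − P = 2P − 72 gives 3P = 138, so P* = $46 and Q* = 20.
With the tax collected from suppliers, supply shifts: Qs = 2(P − 4.5) − 72.
New equilibrium: buyers pay $49, suppliers receive $44.5, Q = 17. (Wedge: Pb − Ps = 4.5.)
ΔCS is the trapezoid between Q = 17 and Q = 20 of height $3: ½ · (20 + 17) · 3 = $55.5.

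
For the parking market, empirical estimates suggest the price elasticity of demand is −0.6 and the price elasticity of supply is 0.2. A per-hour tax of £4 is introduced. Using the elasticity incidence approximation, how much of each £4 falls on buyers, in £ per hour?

Buyers bear ≈ £1 per hour.

Incidence ratio: buyers' share ≈ εs / (εs + |εd|) = 0.2 / (0.2 + 0.6) = 0.25.
So buyers bear ≈ 0.25 × £4 = £1; producers bear £3.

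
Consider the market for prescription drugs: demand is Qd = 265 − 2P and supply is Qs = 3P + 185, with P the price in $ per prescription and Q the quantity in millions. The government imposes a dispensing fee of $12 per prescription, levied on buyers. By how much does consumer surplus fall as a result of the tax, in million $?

Before the tax: set 265 − 2P = 3P + 185 → P* = $16, Q* = 233.
With the tax collected from buyers, demand (in seller-price terms) shifts: Qd = 265 − 2(P + 12).
Solving gives Q = 218.6 with buyers paying $23.2 and producers receiving $11.2 (the $12 wedge).
ΔCS is the trapezoid between Q = 218.6 and Q = 233 of height $7.2: ½ · (233 + 218.6) · 7.2 = $1625.76.

Consumer surplus falls by $1625.76 million.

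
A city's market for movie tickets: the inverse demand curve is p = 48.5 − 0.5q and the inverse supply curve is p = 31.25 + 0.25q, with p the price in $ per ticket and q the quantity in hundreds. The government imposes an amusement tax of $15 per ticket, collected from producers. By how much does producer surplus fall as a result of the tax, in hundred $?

Producer surplus falls by $65 hundred.

Inverting to q(p) form: qd = 97 − 2p; qs = 4p − 125.
Before the tax: set 97 − 2p = 4p − 125 → p* = $37, q* = 23.
With the tax collected from producers, supply shifts: qs = 4(p − 15) − 125.
New equilibrium: buyers pay $47, producers receive $32, q = 3. (Wedge: pb − ps = 15.)
ΔPS is the trapezoid between Q = 3 and Q = 23 of height $5: ½ · (23 + 3) · 5 = $65.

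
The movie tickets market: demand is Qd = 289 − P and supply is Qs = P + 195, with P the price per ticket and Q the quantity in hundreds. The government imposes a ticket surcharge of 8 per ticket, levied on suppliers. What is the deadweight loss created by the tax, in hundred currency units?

Deadweight loss = 16 hundred.

Without the tax, 289 − P = P + 195 gives 2P = 94, so P* = 47 and Q* = 242.
With the tax collected from suppliers, supply shifts: Qs = (P − 8) + 195.
New equilibrium: consumers pay 51, suppliers receive 43, Q = 238. (Wedge: Pb − Ps = 8.)
Quantity falls by |ΔQ| = |242 − 238| = 4.
DWL = ½ · t · |ΔQ| = ½ · 8 · 4 = 16.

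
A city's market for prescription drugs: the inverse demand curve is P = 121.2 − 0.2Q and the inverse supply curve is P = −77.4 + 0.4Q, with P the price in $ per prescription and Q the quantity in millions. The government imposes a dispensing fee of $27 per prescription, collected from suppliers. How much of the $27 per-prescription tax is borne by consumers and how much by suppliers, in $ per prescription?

Consumers bear $9 per prescription; suppliers bear $18 per prescription.

Rewrite in direct form: Qd = 606 − 5P and Qs = 2.5P + 193.5.
Before the tax: set 606 − 5P = 2.5P + 193.5 → P* = $55, Q* = 331.
With the tax collected from suppliers, supply shifts: Qs = 2.5(P − 27) + 193.5.
Solving gives Q = 286 with consumers paying $64 and suppliers receiving $37 (the $27 wedge).
Burden on consumers: $9; on suppliers: $18. (They sum to $27.)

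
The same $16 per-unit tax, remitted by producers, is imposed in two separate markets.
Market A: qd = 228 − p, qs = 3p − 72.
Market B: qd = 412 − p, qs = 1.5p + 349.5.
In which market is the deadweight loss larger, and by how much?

Market A: pre-tax p* = $75, q* = 153; post-tax q = 141; deadweight loss = $96.
Market B: pre-tax p* = $25, q* = 387; post-tax q = 377.4; deadweight loss = $76.8.
Difference: $96 vs $76.8 → market A is larger by $19.2.

Market A, by $19.2.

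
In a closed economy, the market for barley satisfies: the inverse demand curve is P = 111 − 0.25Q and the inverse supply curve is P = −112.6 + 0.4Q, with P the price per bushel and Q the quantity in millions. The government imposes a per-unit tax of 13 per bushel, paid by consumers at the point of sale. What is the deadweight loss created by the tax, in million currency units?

Deadweight loss = 130 million.

Inverting to Q(P) form: Qd = 444 − 4P; Qs = 2.5P + 281.5.
Before the tax: set 444 − 4P = 2.5P + 281.5 → P* = 25, Q* = 344.
With the tax collected from consumers, demand (in seller-price terms) shifts: Qd = 444 − 4(P + 13).
Solving gives Q = 324 with consumers paying 30 and suppliers receiving 17 (the 13 wedge).
Quantity falls by |ΔQ| = |344 − 324| = 20.
DWL = ½ · t · |ΔQ| = ½ · 13 · 20 = 130.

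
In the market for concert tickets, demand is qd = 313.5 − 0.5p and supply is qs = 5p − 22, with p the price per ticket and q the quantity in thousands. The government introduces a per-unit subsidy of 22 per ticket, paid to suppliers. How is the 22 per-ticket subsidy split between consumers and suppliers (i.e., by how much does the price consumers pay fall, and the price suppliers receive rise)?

Before the subsidy: set 313.5 − 0.5p = 5p − 22 → p* = 61, q* = 283.
With a per-unit subsidy paid to suppliers, each receives p + 22 per unit sold, so supply becomes qs = 5(p + 22) − 22.
New equilibrium: consumers pay 41, suppliers receive 63, q = 293. (Wedge: pb − ps = −22.)
Gain to consumers: 20; to suppliers: 2. (They sum to 22.)

Consumers gain 20 per ticket; suppliers gain 2 per ticket.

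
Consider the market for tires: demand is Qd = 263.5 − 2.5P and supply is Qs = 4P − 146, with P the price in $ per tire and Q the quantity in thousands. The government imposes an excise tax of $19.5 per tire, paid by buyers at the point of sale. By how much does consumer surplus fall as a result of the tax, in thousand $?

Consumer surplus falls by $1092 thousand.

Without the tax, 263.5 − 2.5P = 4P − 146 gives 6.5P = 409.5, so P* = $63 and Q* = 106.
With the tax collected from buyers, demand (in seller-price terms) shifts: Qd = 263.5 − 2.5(P + 19.5).
New equilibrium: buyers pay $75, suppliers receive $55.5, Q = 76. (Wedge: Pb − Ps = 19.5.)
ΔCS is the trapezoid between Q = 76 and Q = 106 of height $12: ½ · (106 + 76) · 12 = $1092.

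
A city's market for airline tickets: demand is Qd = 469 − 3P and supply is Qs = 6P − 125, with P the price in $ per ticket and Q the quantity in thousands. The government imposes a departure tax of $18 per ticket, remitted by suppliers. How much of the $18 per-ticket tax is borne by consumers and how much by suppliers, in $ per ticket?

Without the tax, 469 − 3P = 6P − 125 gives 9P = 594, so P* = $66 and Q* = 271.
With the tax collected from suppliers, supply shifts: Qs = 6(P − 18) − 125.
Solving gives Q = 235 with consumers paying $78 and suppliers receiving $60 (the $18 wedge).
Burden on consumers: $12; on suppliers: $6. (They sum to $18.)
The less price-elastic side of the market bears the larger share of a per-unit tax.

Consumers bear $12 per ticket; suppliers bear $6 per ticket.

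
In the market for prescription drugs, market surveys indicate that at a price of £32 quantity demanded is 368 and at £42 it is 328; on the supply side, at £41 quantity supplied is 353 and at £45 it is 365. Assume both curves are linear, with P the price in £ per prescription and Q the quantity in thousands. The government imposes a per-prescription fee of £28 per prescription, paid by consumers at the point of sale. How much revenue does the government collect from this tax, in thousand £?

Demand slope: (328 − 368)/(42 − 32) = -4, so Qd = 496 − 4P.
Supply slope: (365 − 353)/(45 − 41) = 3, so Qs = 3P + 230.
Before the tax: set 496 − 4P = 3P + 230 → P* = £38, Q* = 344.
With the tax collected from consumers, demand (in seller-price terms) shifts: Qd = 496 − 4(P + 28).
New equilibrium: consumers pay £50, suppliers receive £22, Q = 296. (Wedge: Pb − Ps = 28.)
Revenue = t · Q = 28 · 296 = £8288.

Tax revenue = £8288 thousand.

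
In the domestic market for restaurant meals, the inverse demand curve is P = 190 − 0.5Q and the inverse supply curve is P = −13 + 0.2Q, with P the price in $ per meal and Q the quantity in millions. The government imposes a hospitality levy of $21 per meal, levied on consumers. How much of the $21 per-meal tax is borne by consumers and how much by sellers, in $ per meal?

Inverting to Q(P) form: Qd = 380 − 2P; Qs = 5P + 65.
Without the tax, 380 − 2P = 5P + 65 gives 7P = 315, so P* = $45 and Q* = 290.
With the tax collected from consumers, demand (in seller-price terms) shifts: Qd = 380 − 2(P + 21).
Solving gives Q = 260 with consumers paying $60 and sellers receiving $39 (the $21 wedge).
Burden on consumers: $15; on sellers: $6. (They sum to $21.)
The less price-elastic side of the market bears the larger share of a per-unit tax.

Consumers bear $15 per meal; sellers bear $6 per meal.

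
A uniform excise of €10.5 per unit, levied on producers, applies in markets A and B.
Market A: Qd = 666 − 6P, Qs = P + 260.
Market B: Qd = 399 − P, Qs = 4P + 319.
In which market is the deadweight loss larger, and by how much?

Market A, by €3.15.

Market A: pre-tax P* = €58, Q* = 318; post-tax Q = 309; deadweight loss = €47.25.
Market B: pre-tax P* = €16, Q* = 383; post-tax Q = 374.6; deadweight loss = €44.1.
Difference: €47.25 vs €44.1 → market A is larger by €3.15.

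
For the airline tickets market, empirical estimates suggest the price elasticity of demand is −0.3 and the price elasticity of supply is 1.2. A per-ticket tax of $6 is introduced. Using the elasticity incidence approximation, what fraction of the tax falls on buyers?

Incidence ratio: buyers' share ≈ εs / (εs + |εd|) = 1.2 / (1.2 + 0.3) = 0.8.
Supply is the more elastic side, so buyers bear the larger share.

Buyers' share ≈ 0.8.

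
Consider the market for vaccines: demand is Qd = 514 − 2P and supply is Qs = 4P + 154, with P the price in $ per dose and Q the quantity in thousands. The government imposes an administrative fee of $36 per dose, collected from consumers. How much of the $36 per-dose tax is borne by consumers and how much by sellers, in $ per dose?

Consumers bear $24 per dose; sellers bear $12 per dose.

Before the tax: set 514 − 2P = 4P + 154 → P* = $60, Q* = 394.
With the tax collected from consumers, demand (in seller-price terms) shifts: Qd = 514 − 2(P + 36).
New equilibrium: consumers pay $84, sellers receive $48, Q = 346. (Wedge: Pb − Ps = 36.)
Burden on consumers: $24; on sellers: $12. (They sum to $36.)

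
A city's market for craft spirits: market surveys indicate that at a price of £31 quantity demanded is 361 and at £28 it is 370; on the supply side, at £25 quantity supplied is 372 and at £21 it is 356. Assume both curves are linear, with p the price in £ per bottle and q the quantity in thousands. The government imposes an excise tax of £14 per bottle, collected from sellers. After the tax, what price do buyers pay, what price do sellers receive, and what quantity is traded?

Buyers pay £34; sellers receive £20; quantity = 352.

Demand slope: (370 − 361)/(28 − 31) = -3, so qd = 454 − 3p.
Supply slope: (356 − 372)/(21 − 25) = 4, so qs = 4p + 272.
Before the tax: set 454 − 3p = 4p + 272 → p* = £26, q* = 376.
With the tax collected from sellers, supply shifts: qs = 4(p − 14) + 272.
New equilibrium: buyers pay £34, sellers receive £20, q = 352. (Wedge: pb − ps = 14.)
The less price-elastic side of the market bears the larger share of a per-unit tax.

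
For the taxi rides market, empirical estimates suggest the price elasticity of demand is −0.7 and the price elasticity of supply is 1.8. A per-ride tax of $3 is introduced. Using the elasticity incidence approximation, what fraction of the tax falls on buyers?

Buyers' share ≈ 0.72.

Incidence ratio: buyers' share ≈ εs / (εs + |εd|) = 1.8 / (1.8 + 0.7) = 0.72.
Supply is the more elastic side, so buyers bear the larger share.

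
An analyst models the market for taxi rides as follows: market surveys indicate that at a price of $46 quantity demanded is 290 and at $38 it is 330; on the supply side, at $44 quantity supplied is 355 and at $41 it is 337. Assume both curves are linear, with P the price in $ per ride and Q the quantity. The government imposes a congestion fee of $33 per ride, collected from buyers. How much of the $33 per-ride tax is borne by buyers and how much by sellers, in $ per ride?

Buyers bear $18 per ride; sellers bear $15 per ride.

Demand slope: (330 − 290)/(38 − 46) = -5, so Qd = 520 − 5P.
Supply slope: (337 − 355)/(41 − 44) = 6, so Qs = 6P + 91.
Without the tax, 520 − 5P = 6P + 91 gives 11P = 429, so P* = $39 and Q* = 325.
With the tax collected from buyers, demand (in seller-price terms) shifts: Qd = 520 − 5(P + 33).
New equilibrium: buyers pay $57, sellers receive $24, Q = 235. (Wedge: Pb − Ps = 33.)
Burden on buyers: $18; on sellers: $15. (They sum to $33.)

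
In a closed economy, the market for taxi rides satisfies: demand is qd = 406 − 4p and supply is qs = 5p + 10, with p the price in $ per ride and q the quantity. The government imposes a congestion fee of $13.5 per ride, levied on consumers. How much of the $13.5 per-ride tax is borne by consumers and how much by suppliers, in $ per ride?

Without the tax, 406 − 4p = 5p + 10 gives 9p = 396, so p* = $44 and q* = 230.
With the tax collected from consumers, demand (in seller-price terms) shifts: qd = 406 − 4(p + 13.5).
Solving gives q = 200 with consumers paying $51.5 and suppliers receiving $38 (the $13.5 wedge).
Burden on consumers: $7.5; on suppliers: $6. (They sum to $13.5.)
The less price-elastic side of the market bears the larger share of a per-unit tax.

Consumers bear $7.5 per ride; suppliers bear $6 per ride.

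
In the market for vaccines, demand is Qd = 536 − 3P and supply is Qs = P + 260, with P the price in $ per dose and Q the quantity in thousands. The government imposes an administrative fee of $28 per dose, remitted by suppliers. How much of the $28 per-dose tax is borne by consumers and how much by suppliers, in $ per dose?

Consumers bear $7 per dose; suppliers bear $21 per dose.

Before the tax: set 536 − 3P = P + 260 → P* = $69, Q* = 329.
With the tax collected from suppliers, supply shifts: Qs = (P − 28) + 260.
New equilibrium: consumers pay $76, suppliers receive $48, Q = 308. (Wedge: Pb − Ps = 28.)
Burden on consumers: $7; on suppliers: $21. (They sum to $28.)
The less price-elastic side of the market bears the larger share of a per-unit tax.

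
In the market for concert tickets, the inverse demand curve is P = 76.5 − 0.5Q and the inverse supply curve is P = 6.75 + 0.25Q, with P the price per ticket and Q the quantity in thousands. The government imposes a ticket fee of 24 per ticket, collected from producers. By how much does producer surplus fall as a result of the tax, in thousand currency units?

Inverting to Q(P) form: Qd = 153 − 2P; Qs = 4P − 27.
Without the tax, 153 − 2P = 4P − 27 gives 6P = 180, so P* = 30 and Q* = 93.
With the tax collected from producers, supply shifts: Qs = 4(P − 24) − 27.
Solving gives Q = 61 with buyers paying 46 and producers receiving 22 (the 24 wedge).
ΔPS is the trapezoid between Q = 61 and Q = 93 of height 8: ½ · (93 + 61) · 8 = 616.

Producer surplus falls by 616 thousand.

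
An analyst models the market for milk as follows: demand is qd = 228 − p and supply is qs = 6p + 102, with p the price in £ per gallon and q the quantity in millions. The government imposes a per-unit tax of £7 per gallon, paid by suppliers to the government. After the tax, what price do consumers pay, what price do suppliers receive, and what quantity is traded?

Before the tax: set 228 − p = 6p + 102 → p* = £18, q* = 210.
With the tax collected from suppliers, supply shifts: qs = 6(p − 7) + 102.
Solving gives q = 204 with consumers paying £24 and suppliers receiving £17 (the £7 wedge).

Consumers pay £24; suppliers receive £17; quantity = 204.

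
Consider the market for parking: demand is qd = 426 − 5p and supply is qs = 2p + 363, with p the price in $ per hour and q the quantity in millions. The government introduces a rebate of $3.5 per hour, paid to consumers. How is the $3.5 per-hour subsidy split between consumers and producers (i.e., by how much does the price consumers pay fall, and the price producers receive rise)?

Consumers gain $1 per hour; producers gain $2.5 per hour.

Before the subsidy: set 426 − 5p = 2p + 363 → p* = $9, q* = 381.
With a per-unit subsidy paid to consumers, each effectively pays p − 3.5, so demand becomes qd = 426 − 5(p − 3.5).
Solving gives q = 386 with consumers paying $8 and producers receiving $11.5 (the $3.5 wedge).
Gain to consumers: $1; to producers: $2.5. (They sum to $3.5.)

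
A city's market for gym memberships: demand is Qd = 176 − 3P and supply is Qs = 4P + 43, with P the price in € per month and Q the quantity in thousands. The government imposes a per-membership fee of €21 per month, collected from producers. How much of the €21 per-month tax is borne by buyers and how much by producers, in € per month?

Buyers bear €12 per month; producers bear €9 per month.

Before the tax: set 176 − 3P = 4P + 43 → P* = €19, Q* = 119.
With the tax collected from producers, supply shifts: Qs = 4(P − 21) + 43.
New equilibrium: buyers pay €31, producers receive €10, Q = 83. (Wedge: Pb − Ps = 21.)
Burden on buyers: €12; on producers: €9. (They sum to €21.)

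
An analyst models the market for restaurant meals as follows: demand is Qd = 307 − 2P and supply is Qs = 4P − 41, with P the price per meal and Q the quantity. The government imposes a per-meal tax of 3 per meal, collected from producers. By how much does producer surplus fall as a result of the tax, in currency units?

Before the tax: set 307 − 2P = 4P − 41 → P* = 58, Q* = 191.
With the tax collected from producers, supply shifts: Qs = 4(P − 3) − 41.
New equilibrium: buyers pay 60, producers receive 57, Q = 187. (Wedge: Pb − Ps = 3.)
ΔPS is the trapezoid between Q = 187 and Q = 191 of height 1: ½ · (191 + 187) · 1 = 189.

Producer surplus falls by 189.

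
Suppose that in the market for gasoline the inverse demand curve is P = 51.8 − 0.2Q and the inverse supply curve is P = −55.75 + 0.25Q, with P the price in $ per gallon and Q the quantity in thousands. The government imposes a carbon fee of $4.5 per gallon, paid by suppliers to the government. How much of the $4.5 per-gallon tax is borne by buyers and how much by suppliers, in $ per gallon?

Rewrite in direct form: Qd = 259 − 5P and Qs = 4P + 223.
Before the tax: set 259 − 5P = 4P + 223 → P* = $4, Q* = 239.
With the tax collected from suppliers, supply shifts: Qs = 4(P − 4.5) + 223.
Solving gives Q = 229 with buyers paying $6 and suppliers receiving $1.5 (the $4.5 wedge).
Burden on buyers: $2; on suppliers: $2.5. (They sum to $4.5.)
The less price-elastic side of the market bears the larger share of a per-unit tax.

Buyers bear $2 per gallon; suppliers bear $2.5 per gallon.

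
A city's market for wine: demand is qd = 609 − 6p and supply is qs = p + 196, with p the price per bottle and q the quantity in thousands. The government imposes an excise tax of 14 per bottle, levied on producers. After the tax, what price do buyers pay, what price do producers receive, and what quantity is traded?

Before the tax: set 609 − 6p = p + 196 → p* = 59, q* = 255.
With the tax collected from producers, supply shifts: qs = (p − 14) + 196.
New equilibrium: buyers pay 61, producers receive 47, q = 243. (Wedge: pb − ps = 14.)
The less price-elastic side of the market bears the larger share of a per-unit tax.

Buyers pay 61; producers receive 47; quantity = 243.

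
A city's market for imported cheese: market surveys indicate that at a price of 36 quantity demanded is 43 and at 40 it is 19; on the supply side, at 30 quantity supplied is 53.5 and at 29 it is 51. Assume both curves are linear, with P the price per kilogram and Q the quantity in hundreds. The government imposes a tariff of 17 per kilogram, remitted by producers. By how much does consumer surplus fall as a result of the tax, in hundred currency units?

Demand slope: (19 − 43)/(40 − 36) = -6, so Qd = 259 − 6P.
Supply slope: (51 − 53.5)/(29 − 30) = 2.5, so Qs = 2.5P − 21.5.
Before the tax: set 259 − 6P = 2.5P − 21.5 → P* = 33, Q* = 61.
With the tax collected from producers, supply shifts: Qs = 2.5(P − 17) − 21.5.
Solving gives Q = 31 with consumers paying 38 and producers receiving 21 (the 17 wedge).
ΔCS is the trapezoid between Q = 31 and Q = 61 of height 5: ½ · (61 + 31) · 5 = 230.

Consumer surplus falls by 230 hundred.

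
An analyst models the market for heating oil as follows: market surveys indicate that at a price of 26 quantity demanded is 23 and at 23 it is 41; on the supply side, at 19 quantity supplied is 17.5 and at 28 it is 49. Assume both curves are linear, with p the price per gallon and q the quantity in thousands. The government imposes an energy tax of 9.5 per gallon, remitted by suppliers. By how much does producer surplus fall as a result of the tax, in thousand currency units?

Demand slope: (41 − 23)/(23 − 26) = -6, so qd = 179 − 6p.
Supply slope: (49 − 17.5)/(28 − 19) = 3.5, so qs = 3.5p − 49.
Without the tax, 179 − 6p = 3.5p − 49 gives 9.5p = 228, so p* = 24 and q* = 35.
With the tax collected from suppliers, supply shifts: qs = 3.5(p − 9.5) − 49.
New equilibrium: buyers pay 27.5, suppliers receive 18, q = 14. (Wedge: pb − ps = 9.5.)
ΔPS is the trapezoid between Q = 14 and Q = 35 of height 6: ½ · (35 + 14) · 6 = 147.

Producer surplus falls by 147 thousand.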